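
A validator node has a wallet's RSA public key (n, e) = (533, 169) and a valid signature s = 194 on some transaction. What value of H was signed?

s^2 ≡ 194^2 = 37636 ≡ 326
s^4 ≡ 326^2 = 106276 ≡ 209
s^8 ≡ 209^2 = 43681 ≡ 508
s^16 ≡ 508^2 = 258064 ≡ 92
s^32 ≡ 92^2 = 8464 ≡ 469
s^64 ≡ 469^2 = 219961 ≡ 365
s^128 ≡ 365^2 = 133225 ≡ 508
169 = 128 + 32 + 8 + 1, so s^169 ≡ 508·469·508·194 ≡ 480 (mod 533)

480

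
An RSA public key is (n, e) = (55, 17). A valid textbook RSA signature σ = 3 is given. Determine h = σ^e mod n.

53

σ^17 mod 55 = 53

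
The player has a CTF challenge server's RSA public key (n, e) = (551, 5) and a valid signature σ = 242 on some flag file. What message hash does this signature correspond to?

124

σ^2 ≡ 242^2 = 58564 ≡ 158
σ^4 ≡ 158^2 = 24964 ≡ 169
5 = 4 + 1, so σ^5 ≡ 169·242 ≡ 124 (mod 551)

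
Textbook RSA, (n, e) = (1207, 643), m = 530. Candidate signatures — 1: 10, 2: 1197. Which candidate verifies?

2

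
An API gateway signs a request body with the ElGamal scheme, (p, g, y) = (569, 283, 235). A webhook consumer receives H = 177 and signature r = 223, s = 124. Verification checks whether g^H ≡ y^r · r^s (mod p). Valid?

Left side g^H mod p:
283^2 = 80089 ≡ 429
283^4 ≡ 429^2 = 184041 ≡ 254
283^8 ≡ 254^2 = 64516 ≡ 219
283^16 ≡ 219^2 = 47961 ≡ 165
283^32 ≡ 165^2 = 27225 ≡ 482
283^64 ≡ 482^2 = 232324 ≡ 172
283^128 ≡ 172^2 = 29584 ≡ 565
177 = 128 + 32 + 16 + 1, so 283^177 ≡ 565·482·165·283 ≡ 358 (mod 569)
Right side y^r · r^s mod p:
235^2 = 55225 ≡ 32
235^4 ≡ 32^2 = 1024 ≡ 455
235^8 ≡ 455^2 = 207025 ≡ 478
235^16 ≡ 478^2 = 228484 ≡ 315
235^32 ≡ 315^2 = 99225 ≡ 219
235^64 ≡ 219^2 = 47961 ≡ 165
235^128 ≡ 165^2 = 27225 ≡ 482
223 = 128 + 64 + 16 + 8 + 4 + 2 + 1, so 235^223 ≡ 482·165·315·478·455·32·235 ≡ 351 (mod 569)
223^2 = 49729 ≡ 226
223^4 ≡ 226^2 = 51076 ≡ 435
223^8 ≡ 435^2 = 189225 ≡ 317
223^16 ≡ 317^2 = 100489 ≡ 345
223^32 ≡ 345^2 = 119025 ≡ 104
223^64 ≡ 104^2 = 10816 ≡ 5
124 = 64 + 32 + 16 + 8 + 4, so 223^124 ≡ 5·104·345·317·435 ≡ 72 (mod 569)
351·72 = 25272 ≡ 236 (mod 569)
358 ≠ 236, so verification fails.

no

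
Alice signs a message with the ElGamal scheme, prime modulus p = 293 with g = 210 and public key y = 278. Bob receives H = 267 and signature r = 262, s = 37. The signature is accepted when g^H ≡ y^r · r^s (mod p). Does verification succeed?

passes

Left side g^H mod p:
210^2 = 44100 ≡ 150
210^4 ≡ 150^2 = 22500 ≡ 232
210^8 ≡ 232^2 = 53824 ≡ 205
210^16 ≡ 205^2 = 42025 ≡ 126
210^32 ≡ 126^2 = 15876 ≡ 54
210^64 ≡ 54^2 = 2916 ≡ 279
210^128 ≡ 279^2 = 77841 ≡ 196
210^256 ≡ 196^2 = 38416 ≡ 33
267 = 256 + 8 + 2 + 1, so 210^267 ≡ 33·205·150·210 ≡ 65 (mod 293)
Right side y^r · r^s mod p:
278^2 = 77284 ≡ 225
278^4 ≡ 225^2 = 50625 ≡ 229
278^8 ≡ 229^2 = 52441 ≡ 287
278^16 ≡ 287^2 = 82369 ≡ 36
278^32 ≡ 36^2 = 1296 ≡ 124
278^64 ≡ 124^2 = 15376 ≡ 140
278^128 ≡ 140^2 = 19600 ≡ 262
278^256 ≡ 262^2 = 68644 ≡ 82
262 = 256 + 4 + 2, so 278^262 ≡ 82·229·225 ≡ 283 (mod 293)
262^2 = 68644 ≡ 82
262^4 ≡ 82^2 = 6724 ≡ 278
262^8 ≡ 278^2 = 77284 ≡ 225
262^16 ≡ 225^2 = 50625 ≡ 229
262^32 ≡ 229^2 = 52441 ≡ 287
37 = 32 + 4 + 1, so 262^37 ≡ 287·278·262 ≡ 140 (mod 293)
283·140 = 39620 ≡ 65 (mod 293)
65 ≡ 65 (mod 293), so the signature is genuine.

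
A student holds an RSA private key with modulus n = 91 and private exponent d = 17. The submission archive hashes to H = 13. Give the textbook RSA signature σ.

H^2 ≡ 13^2 = 169 ≡ 78
H^4 ≡ 78^2 = 6084 ≡ 78
H^8 ≡ 78^2 = 6084 ≡ 78
H^16 ≡ 78^2 = 6084 ≡ 78
17 = 16 + 1, so H^17 ≡ 78·13 ≡ 13 (mod 91)

13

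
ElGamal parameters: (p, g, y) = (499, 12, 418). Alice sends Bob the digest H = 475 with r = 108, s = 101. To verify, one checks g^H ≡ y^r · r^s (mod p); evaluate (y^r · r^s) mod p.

418^108 mod 499 = 39
108^101 mod 499 = 72
y^r · r^s ≡ 39·72 = 2808 ≡ 313 (mod 499)

313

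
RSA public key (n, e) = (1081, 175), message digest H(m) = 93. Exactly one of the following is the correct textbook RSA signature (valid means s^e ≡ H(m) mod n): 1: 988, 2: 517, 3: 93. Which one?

3

Candidate 1: Squares mod 1081: 988^1≡988, 988^2≡1, 988^4≡1, 988^8≡1, 988^16≡1, 988^32≡1, 988^64≡1, 988^128≡1; 175 = 128 + 32 + 8 + 4 + 2 + 1, so 988^175 ≡ 1·1·1·1·1·988 ≡ 988 (mod 1081)
Candidate 2: Squares mod 1081: 517^1≡517, 517^2≡282, 517^4≡611, 517^8≡376, 517^16≡846, 517^32≡94, 517^64≡188, 517^128≡752; 175 = 128 + 32 + 8 + 4 + 2 + 1, so 517^175 ≡ 752·94·376·611·282·517 ≡ 987 (mod 1081)
Candidate 3: Squares mod 1081: 93^1≡93, 93^2≡1, 93^4≡1, 93^8≡1, 93^16≡1, 93^32≡1, 93^64≡1, 93^128≡1; 175 = 128 + 32 + 8 + 4 + 2 + 1, so 93^175 ≡ 1·1·1·1·1·93 ≡ 93 (mod 1081)
  → matches H(m) = 93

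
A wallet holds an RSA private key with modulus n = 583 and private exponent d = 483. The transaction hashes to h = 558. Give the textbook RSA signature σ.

413

Squares mod 583: h^1≡558, h^2≡42, h^4≡15, h^8≡225, h^16≡487, h^32≡471, h^64≡301, h^128≡236, h^256≡311
483 = 256 + 128 + 64 + 32 + 2 + 1, so h^483 ≡ 311·236·301·471·42·558 ≡ 413 (mod 583)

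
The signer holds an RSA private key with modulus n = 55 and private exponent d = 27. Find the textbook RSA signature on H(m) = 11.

(H(m))^2 ≡ 11^2 = 121 ≡ 11
(H(m))^4 ≡ 11^2 = 121 ≡ 11
(H(m))^8 ≡ 11^2 = 121 ≡ 11
(H(m))^16 ≡ 11^2 = 121 ≡ 11
27 = 16 + 8 + 2 + 1, so (H(m))^27 ≡ 11·11·11·11 ≡ 11 (mod 55)

11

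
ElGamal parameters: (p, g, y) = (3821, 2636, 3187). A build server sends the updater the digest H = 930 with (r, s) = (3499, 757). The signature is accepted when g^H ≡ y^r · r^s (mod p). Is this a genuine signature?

forged

Left side g^H mod p:
2636^930 mod 3821 = 3444
Right side y^r · r^s mod p:
3187^3499 mod 3821 = 299
3499^757 mod 3821 = 704
299·704 = 210496 ≡ 341 (mod 3821)
3444 ≠ 341, so verification fails.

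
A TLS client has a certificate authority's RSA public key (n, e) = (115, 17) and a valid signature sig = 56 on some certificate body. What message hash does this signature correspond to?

86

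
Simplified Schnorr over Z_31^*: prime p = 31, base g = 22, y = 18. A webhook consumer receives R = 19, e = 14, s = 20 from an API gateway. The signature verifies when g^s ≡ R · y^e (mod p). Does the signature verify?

does not verify

g^s mod p:
22^2 = 484 ≡ 19
22^4 ≡ 19^2 = 361 ≡ 20
22^8 ≡ 20^2 = 400 ≡ 28
22^16 ≡ 28^2 = 784 ≡ 9
20 = 16 + 4, so 22^20 ≡ 9·20 ≡ 25 (mod 31)
R · y^e mod p:
18^2 = 324 ≡ 14
18^4 ≡ 14^2 = 196 ≡ 10
18^8 ≡ 10^2 = 100 ≡ 7
14 = 8 + 4 + 2, so 18^14 ≡ 7·10·14 ≡ 19 (mod 31)
19·19 = 361 ≡ 20 (mod 31)
25 ≠ 20; the check fails.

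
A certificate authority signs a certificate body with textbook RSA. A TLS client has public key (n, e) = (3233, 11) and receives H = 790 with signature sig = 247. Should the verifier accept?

reject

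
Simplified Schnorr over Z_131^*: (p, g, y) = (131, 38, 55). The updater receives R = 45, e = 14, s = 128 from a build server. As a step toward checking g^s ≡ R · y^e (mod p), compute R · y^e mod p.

Squares mod 131: 55^1≡55, 55^2≡12, 55^4≡13, 55^8≡38
14 = 8 + 4 + 2, so 55^14 ≡ 38·13·12 ≡ 33 (mod 131)
R · y^e ≡ 45·33 = 1485 ≡ 44 (mod 131)

44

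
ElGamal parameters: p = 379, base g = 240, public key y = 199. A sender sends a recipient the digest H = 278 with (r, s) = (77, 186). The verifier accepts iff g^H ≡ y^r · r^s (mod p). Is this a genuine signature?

Left side g^H mod p:
240^2 = 57600 ≡ 371
240^4 ≡ 371^2 = 137641 ≡ 64
240^8 ≡ 64^2 = 4096 ≡ 306
240^16 ≡ 306^2 = 93636 ≡ 23
240^32 ≡ 23^2 = 529 ≡ 150
240^64 ≡ 150^2 = 22500 ≡ 139
240^128 ≡ 139^2 = 19321 ≡ 371
240^256 ≡ 371^2 = 137641 ≡ 64
278 = 256 + 16 + 4 + 2, so 240^278 ≡ 64·23·64·371 ≡ 167 (mod 379)
Right side y^r · r^s mod p:
199^2 = 39601 ≡ 185
199^4 ≡ 185^2 = 34225 ≡ 115
199^8 ≡ 115^2 = 13225 ≡ 339
199^16 ≡ 339^2 = 114921 ≡ 84
199^32 ≡ 84^2 = 7056 ≡ 234
199^64 ≡ 234^2 = 54756 ≡ 180
77 = 64 + 8 + 4 + 1, so 199^77 ≡ 180·339·115·199 ≡ 145 (mod 379)
77^2 = 5929 ≡ 244
77^4 ≡ 244^2 = 59536 ≡ 33
77^8 ≡ 33^2 = 1089 ≡ 331
77^16 ≡ 331^2 = 109561 ≡ 30
77^32 ≡ 30^2 = 900 ≡ 142
77^64 ≡ 142^2 = 20164 ≡ 77
77^128 ≡ 77^2 = 5929 ≡ 244
186 = 128 + 32 + 16 + 8 + 2, so 77^186 ≡ 244·142·30·331·244 ≡ 255 (mod 379)
145·255 = 36975 ≡ 212 (mod 379)
167 ≠ 212, so verification fails.

forged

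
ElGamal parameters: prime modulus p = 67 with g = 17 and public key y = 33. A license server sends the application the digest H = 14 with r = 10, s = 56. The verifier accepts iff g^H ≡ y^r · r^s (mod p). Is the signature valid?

invalid

Left side g^H mod p:
17^2 = 289 ≡ 21
17^4 ≡ 21^2 = 441 ≡ 39
17^8 ≡ 39^2 = 1521 ≡ 47
14 = 8 + 4 + 2, so 17^14 ≡ 47·39·21 ≡ 35 (mod 67)
Right side y^r · r^s mod p:
33^2 = 1089 ≡ 17
33^4 ≡ 17^2 = 289 ≡ 21
33^8 ≡ 21^2 = 441 ≡ 39
10 = 8 + 2, so 33^10 ≡ 39·17 ≡ 60 (mod 67)
10^2 = 100 ≡ 33
10^4 ≡ 33^2 = 1089 ≡ 17
10^8 ≡ 17^2 = 289 ≡ 21
10^16 ≡ 21^2 = 441 ≡ 39
10^32 ≡ 39^2 = 1521 ≡ 47
56 = 32 + 16 + 8, so 10^56 ≡ 47·39·21 ≡ 35 (mod 67)
60·35 = 2100 ≡ 23 (mod 67)
35 ≠ 23, so verification fails.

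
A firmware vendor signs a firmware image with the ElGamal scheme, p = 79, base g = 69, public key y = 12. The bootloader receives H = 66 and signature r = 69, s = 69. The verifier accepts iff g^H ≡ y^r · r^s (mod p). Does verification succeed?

Left side g^H mod p:
69^2 = 4761 ≡ 21
69^4 ≡ 21^2 = 441 ≡ 46
69^8 ≡ 46^2 = 2116 ≡ 62
69^16 ≡ 62^2 = 3844 ≡ 52
69^32 ≡ 52^2 = 2704 ≡ 18
69^64 ≡ 18^2 = 324 ≡ 8
66 = 64 + 2, so 69^66 ≡ 8·21 ≡ 10 (mod 79)
Right side y^r · r^s mod p:
12^2 = 144 ≡ 65
12^4 ≡ 65^2 = 4225 ≡ 38
12^8 ≡ 38^2 = 1444 ≡ 22
12^16 ≡ 22^2 = 484 ≡ 10
12^32 ≡ 10^2 = 100 ≡ 21
12^64 ≡ 21^2 = 441 ≡ 46
69 = 64 + 4 + 1, so 12^69 ≡ 46·38·12 ≡ 41 (mod 79)
69^2 = 4761 ≡ 21
69^4 ≡ 21^2 = 441 ≡ 46
69^8 ≡ 46^2 = 2116 ≡ 62
69^16 ≡ 62^2 = 3844 ≡ 52
69^32 ≡ 52^2 = 2704 ≡ 18
69^64 ≡ 18^2 = 324 ≡ 8
69 = 64 + 4 + 1, so 69^69 ≡ 8·46·69 ≡ 33 (mod 79)
41·33 = 1353 ≡ 10 (mod 79)
10 ≡ 10 (mod 79), so the signature is genuine.

passes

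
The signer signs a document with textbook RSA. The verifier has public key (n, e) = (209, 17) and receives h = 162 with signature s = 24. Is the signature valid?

Squares mod 209: s^1≡24, s^2≡158, s^4≡93, s^8≡80, s^16≡130
17 = 16 + 1, so s^17 ≡ 130·24 ≡ 194 (mod 209)
194 ≠ 162, so verification fails.

invalid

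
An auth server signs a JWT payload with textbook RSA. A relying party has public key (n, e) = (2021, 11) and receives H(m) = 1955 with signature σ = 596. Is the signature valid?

invalid

σ^2 ≡ 596^2 = 355216 ≡ 1541
σ^4 ≡ 1541^2 = 2374681 ≡ 6
σ^8 ≡ 6^2 = 36
11 = 8 + 2 + 1, so σ^11 ≡ 36·1541·596 ≡ 136 (mod 2021)
The recovered value 136 does not match the digest 1955.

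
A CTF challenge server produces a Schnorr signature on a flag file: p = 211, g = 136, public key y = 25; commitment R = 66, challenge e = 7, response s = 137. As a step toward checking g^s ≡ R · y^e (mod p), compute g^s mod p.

44

136^2 = 18496 ≡ 139
136^4 ≡ 139^2 = 19321 ≡ 120
136^8 ≡ 120^2 = 14400 ≡ 52
136^16 ≡ 52^2 = 2704 ≡ 172
136^32 ≡ 172^2 = 29584 ≡ 44
136^64 ≡ 44^2 = 1936 ≡ 37
136^128 ≡ 37^2 = 1369 ≡ 103
137 = 128 + 8 + 1, so 136^137 ≡ 103·52·136 ≡ 44 (mod 211)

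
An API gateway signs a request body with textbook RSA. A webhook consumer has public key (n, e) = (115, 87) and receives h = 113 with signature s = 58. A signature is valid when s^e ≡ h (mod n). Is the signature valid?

invalid

s^2 ≡ 58^2 = 3364 ≡ 29
s^4 ≡ 29^2 = 841 ≡ 36
s^8 ≡ 36^2 = 1296 ≡ 31
s^16 ≡ 31^2 = 961 ≡ 41
s^32 ≡ 41^2 = 1681 ≡ 71
s^64 ≡ 71^2 = 5041 ≡ 96
87 = 64 + 16 + 4 + 2 + 1, so s^87 ≡ 96·41·36·29·58 ≡ 2 (mod 115)
s^87 mod 115 = 2, but h = 113.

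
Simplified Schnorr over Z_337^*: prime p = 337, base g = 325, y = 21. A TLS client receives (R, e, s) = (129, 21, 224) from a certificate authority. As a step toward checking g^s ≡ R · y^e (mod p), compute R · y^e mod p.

208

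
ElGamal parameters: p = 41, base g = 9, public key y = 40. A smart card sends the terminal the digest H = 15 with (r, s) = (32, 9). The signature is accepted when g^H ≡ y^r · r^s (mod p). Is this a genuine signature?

genuine

Left side g^H mod p:
9^15 mod 41 = 32
Right side y^r · r^s mod p:
40^32 mod 41 = 1
32^9 mod 41 = 32
1·32 = 32 ≡ 32 (mod 41)
32 ≡ 32 (mod 41), so the signature is genuine.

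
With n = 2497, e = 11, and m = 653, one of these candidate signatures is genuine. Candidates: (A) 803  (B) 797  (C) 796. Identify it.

C

Candidate A: Squares mod 2497: 803^1≡803, 803^2≡583, 803^4≡297, 803^8≡814; 11 = 8 + 2 + 1, so 803^11 ≡ 814·583·803 ≡ 1122 (mod 2497)
Candidate B: Squares mod 2497: 797^1≡797, 797^2≡971, 797^4≡1472, 797^8≡1885; 11 = 8 + 2 + 1, so 797^11 ≡ 1885·971·797 ≡ 2128 (mod 2497)
Candidate C: Squares mod 2497: 796^1≡796, 796^2≡1875, 796^4≡2346, 796^8≡328; 11 = 8 + 2 + 1, so 796^11 ≡ 328·1875·796 ≡ 653 (mod 2497)
  → matches m = 653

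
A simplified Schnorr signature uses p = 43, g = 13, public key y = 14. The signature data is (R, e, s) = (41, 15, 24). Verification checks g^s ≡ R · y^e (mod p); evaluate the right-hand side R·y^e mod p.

Squares mod 43: 14^1≡14, 14^2≡24, 14^4≡17, 14^8≡31
15 = 8 + 4 + 2 + 1, so 14^15 ≡ 31·17·24·14 ≡ 41 (mod 43)
R · y^e ≡ 41·41 = 1681 ≡ 4 (mod 43)

4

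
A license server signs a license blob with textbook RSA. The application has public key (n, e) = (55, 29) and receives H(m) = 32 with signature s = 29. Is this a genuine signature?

forged

s^2 ≡ 29^2 = 841 ≡ 16
s^4 ≡ 16^2 = 256 ≡ 36
s^8 ≡ 36^2 = 1296 ≡ 31
s^16 ≡ 31^2 = 961 ≡ 26
29 = 16 + 8 + 4 + 1, so s^29 ≡ 26·31·36·29 ≡ 19 (mod 55)
s^29 mod 55 = 19, but H(m) = 32.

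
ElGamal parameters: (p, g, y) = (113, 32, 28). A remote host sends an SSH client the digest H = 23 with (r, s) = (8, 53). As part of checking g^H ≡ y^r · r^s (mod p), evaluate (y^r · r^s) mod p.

8

Squares mod 113: 28^1≡28, 28^2≡106, 28^4≡49, 28^8≡28
28^8 ≡ 28 (mod 113)
Squares mod 113: 8^1≡8, 8^2≡64, 8^4≡28, 8^8≡106, 8^16≡49, 8^32≡28
53 = 32 + 16 + 4 + 1, so 8^53 ≡ 28·49·28·8 ≡ 81 (mod 113)
y^r · r^s ≡ 28·81 = 2268 ≡ 8 (mod 113)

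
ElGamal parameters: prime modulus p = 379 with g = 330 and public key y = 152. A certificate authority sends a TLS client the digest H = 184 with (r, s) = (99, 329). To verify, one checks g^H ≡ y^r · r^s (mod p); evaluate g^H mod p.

118

Squares mod 379: 330^1≡330, 330^2≡127, 330^4≡211, 330^8≡178, 330^16≡227, 330^32≡364, 330^64≡225, 330^128≡218
184 = 128 + 32 + 16 + 8, so 330^184 ≡ 218·364·227·178 ≡ 118 (mod 379)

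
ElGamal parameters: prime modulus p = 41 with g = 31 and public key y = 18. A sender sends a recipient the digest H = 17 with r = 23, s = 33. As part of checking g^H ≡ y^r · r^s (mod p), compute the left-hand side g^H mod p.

23

31^2 = 961 ≡ 18
31^4 ≡ 18^2 = 324 ≡ 37
31^8 ≡ 37^2 = 1369 ≡ 16
31^16 ≡ 16^2 = 256 ≡ 10
17 = 16 + 1, so 31^17 ≡ 10·31 ≡ 23 (mod 41)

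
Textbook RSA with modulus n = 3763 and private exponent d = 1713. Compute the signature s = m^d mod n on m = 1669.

1211

m^2 ≡ 1669^2 = 2785561 ≡ 941
m^4 ≡ 941^2 = 885481 ≡ 1176
m^8 ≡ 1176^2 = 1382976 ≡ 1955
m^16 ≡ 1955^2 = 3822025 ≡ 2580
m^32 ≡ 2580^2 = 6656400 ≡ 3416
m^64 ≡ 3416^2 = 11669056 ≡ 3756
m^128 ≡ 3756^2 = 14107536 ≡ 49
m^256 ≡ 49^2 = 2401
m^512 ≡ 2401^2 = 5764801 ≡ 3648
m^1024 ≡ 3648^2 = 13307904 ≡ 1936
1713 = 1024 + 512 + 128 + 32 + 16 + 1, so m^1713 ≡ 1936·3648·49·3416·2580·1669 ≡ 1211 (mod 3763)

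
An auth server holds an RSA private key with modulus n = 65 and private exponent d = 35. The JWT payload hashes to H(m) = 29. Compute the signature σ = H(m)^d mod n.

9

(H(m))^35 mod 65 = 9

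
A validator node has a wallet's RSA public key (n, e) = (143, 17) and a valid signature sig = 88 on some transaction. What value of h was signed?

sig^17 mod 143 = 121

121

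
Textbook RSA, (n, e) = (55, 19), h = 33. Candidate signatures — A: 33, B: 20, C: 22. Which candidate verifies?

C

Candidate A: Squares mod 55: 33^1≡33, 33^2≡44, 33^4≡11, 33^8≡11, 33^16≡11; 19 = 16 + 2 + 1, so 33^19 ≡ 11·44·33 ≡ 22 (mod 55)
Candidate B: Squares mod 55: 20^1≡20, 20^2≡15, 20^4≡5, 20^8≡25, 20^16≡20; 19 = 16 + 2 + 1, so 20^19 ≡ 20·15·20 ≡ 5 (mod 55)
Candidate C: Squares mod 55: 22^1≡22, 22^2≡44, 22^4≡11, 22^8≡11, 22^16≡11; 19 = 16 + 2 + 1, so 22^19 ≡ 11·44·22 ≡ 33 (mod 55)
  → matches h = 33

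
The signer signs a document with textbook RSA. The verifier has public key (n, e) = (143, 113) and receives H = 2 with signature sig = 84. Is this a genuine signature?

genuine

sig^113 mod 143 = 2
sig^113 mod 143 = 2 matches H.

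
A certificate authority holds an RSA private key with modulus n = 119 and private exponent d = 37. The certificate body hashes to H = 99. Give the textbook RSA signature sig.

29

Squares mod 119: H^1≡99, H^2≡43, H^4≡64, H^8≡50, H^16≡1, H^32≡1
37 = 32 + 4 + 1, so H^37 ≡ 1·64·99 ≡ 29 (mod 119)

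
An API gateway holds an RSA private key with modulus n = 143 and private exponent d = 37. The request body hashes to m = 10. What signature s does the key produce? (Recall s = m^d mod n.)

10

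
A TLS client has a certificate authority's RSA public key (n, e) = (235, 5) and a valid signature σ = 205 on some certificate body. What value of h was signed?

175

σ^2 ≡ 205^2 = 42025 ≡ 195
σ^4 ≡ 195^2 = 38025 ≡ 190
5 = 4 + 1, so σ^5 ≡ 190·205 ≡ 175 (mod 235)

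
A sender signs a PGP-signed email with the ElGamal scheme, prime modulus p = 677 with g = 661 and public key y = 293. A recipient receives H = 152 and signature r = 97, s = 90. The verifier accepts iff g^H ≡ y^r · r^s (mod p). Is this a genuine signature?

Left side g^H mod p:
661^2 = 436921 ≡ 256
661^4 ≡ 256^2 = 65536 ≡ 544
661^8 ≡ 544^2 = 295936 ≡ 87
661^16 ≡ 87^2 = 7569 ≡ 122
661^32 ≡ 122^2 = 14884 ≡ 667
661^64 ≡ 667^2 = 444889 ≡ 100
661^128 ≡ 100^2 = 10000 ≡ 522
152 = 128 + 16 + 8, so 661^152 ≡ 522·122·87 ≡ 617 (mod 677)
Right side y^r · r^s mod p:
293^2 = 85849 ≡ 547
293^4 ≡ 547^2 = 299209 ≡ 652
293^8 ≡ 652^2 = 425104 ≡ 625
293^16 ≡ 625^2 = 390625 ≡ 673
293^32 ≡ 673^2 = 452929 ≡ 16
293^64 ≡ 16^2 = 256
97 = 64 + 32 + 1, so 293^97 ≡ 256·16·293 ≡ 484 (mod 677)
97^2 = 9409 ≡ 608
97^4 ≡ 608^2 = 369664 ≡ 22
97^8 ≡ 22^2 = 484
97^16 ≡ 484^2 = 234256 ≡ 14
97^32 ≡ 14^2 = 196
97^64 ≡ 196^2 = 38416 ≡ 504
90 = 64 + 16 + 8 + 2, so 97^90 ≡ 504·14·484·608 ≡ 537 (mod 677)
484·537 = 259908 ≡ 617 (mod 677)
617 ≡ 617 (mod 677), so the signature is genuine.

genuine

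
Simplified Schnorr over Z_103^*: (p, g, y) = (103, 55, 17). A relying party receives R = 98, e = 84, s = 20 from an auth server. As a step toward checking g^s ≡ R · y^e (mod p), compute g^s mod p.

55^2 = 3025 ≡ 38
55^4 ≡ 38^2 = 1444 ≡ 2
55^8 ≡ 2^2 = 4
55^16 ≡ 4^2 = 16
20 = 16 + 4, so 55^20 ≡ 16·2 ≡ 32 (mod 103)

32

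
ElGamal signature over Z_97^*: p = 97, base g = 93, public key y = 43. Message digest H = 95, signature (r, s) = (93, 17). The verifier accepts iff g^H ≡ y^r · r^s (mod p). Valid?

Left side g^H mod p:
93^2 = 8649 ≡ 16
93^4 ≡ 16^2 = 256 ≡ 62
93^8 ≡ 62^2 = 3844 ≡ 61
93^16 ≡ 61^2 = 3721 ≡ 35
93^32 ≡ 35^2 = 1225 ≡ 61
93^64 ≡ 61^2 = 3721 ≡ 35
95 = 64 + 16 + 8 + 4 + 2 + 1, so 93^95 ≡ 35·35·61·62·16·93 ≡ 24 (mod 97)
Right side y^r · r^s mod p:
43^2 = 1849 ≡ 6
43^4 ≡ 6^2 = 36
43^8 ≡ 36^2 = 1296 ≡ 35
43^16 ≡ 35^2 = 1225 ≡ 61
43^32 ≡ 61^2 = 3721 ≡ 35
43^64 ≡ 35^2 = 1225 ≡ 61
93 = 64 + 16 + 8 + 4 + 1, so 43^93 ≡ 61·61·35·36·43 ≡ 47 (mod 97)
93^2 = 8649 ≡ 16
93^4 ≡ 16^2 = 256 ≡ 62
93^8 ≡ 62^2 = 3844 ≡ 61
93^16 ≡ 61^2 = 3721 ≡ 35
17 = 16 + 1, so 93^17 ≡ 35·93 ≡ 54 (mod 97)
47·54 = 2538 ≡ 16 (mod 97)
24 ≠ 16, so verification fails.

no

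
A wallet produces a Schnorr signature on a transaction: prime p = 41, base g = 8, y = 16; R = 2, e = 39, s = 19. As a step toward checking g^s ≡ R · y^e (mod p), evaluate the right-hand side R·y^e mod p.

Squares mod 41: 16^1≡16, 16^2≡10, 16^4≡18, 16^8≡37, 16^16≡16, 16^32≡10
39 = 32 + 4 + 2 + 1, so 16^39 ≡ 10·18·10·16 ≡ 18 (mod 41)
R · y^e ≡ 2·18 = 36 ≡ 36 (mod 41)

36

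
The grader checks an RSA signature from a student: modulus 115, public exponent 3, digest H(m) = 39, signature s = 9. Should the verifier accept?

s^2 ≡ 9^2 = 81
3 = 2 + 1, so s^3 ≡ 81·9 ≡ 39 (mod 115)
s^3 mod 115 = 39 matches H(m).

accept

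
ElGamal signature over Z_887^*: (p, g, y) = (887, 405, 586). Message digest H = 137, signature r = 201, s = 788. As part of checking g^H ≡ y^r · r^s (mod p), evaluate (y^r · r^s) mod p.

773

586^2 = 343396 ≡ 127
586^4 ≡ 127^2 = 16129 ≡ 163
586^8 ≡ 163^2 = 26569 ≡ 846
586^16 ≡ 846^2 = 715716 ≡ 794
586^32 ≡ 794^2 = 630436 ≡ 666
586^64 ≡ 666^2 = 443556 ≡ 56
586^128 ≡ 56^2 = 3136 ≡ 475
201 = 128 + 64 + 8 + 1, so 586^201 ≡ 475·56·846·586 ≡ 770 (mod 887)
201^2 = 40401 ≡ 486
201^4 ≡ 486^2 = 236196 ≡ 254
201^8 ≡ 254^2 = 64516 ≡ 652
201^16 ≡ 652^2 = 425104 ≡ 231
201^32 ≡ 231^2 = 53361 ≡ 141
201^64 ≡ 141^2 = 19881 ≡ 367
201^128 ≡ 367^2 = 134689 ≡ 752
201^256 ≡ 752^2 = 565504 ≡ 485
201^512 ≡ 485^2 = 235225 ≡ 170
788 = 512 + 256 + 16 + 4, so 201^788 ≡ 170·485·231·254 ≡ 797 (mod 887)
y^r · r^s ≡ 770·797 = 613690 ≡ 773 (mod 887)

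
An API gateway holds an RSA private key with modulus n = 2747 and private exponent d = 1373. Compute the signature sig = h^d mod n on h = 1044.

1040

h^2 ≡ 1044^2 = 1089936 ≡ 2124
h^4 ≡ 2124^2 = 4511376 ≡ 802
h^8 ≡ 802^2 = 643204 ≡ 406
h^16 ≡ 406^2 = 164836 ≡ 16
h^32 ≡ 16^2 = 256
h^64 ≡ 256^2 = 65536 ≡ 2355
h^128 ≡ 2355^2 = 5546025 ≡ 2579
h^256 ≡ 2579^2 = 6651241 ≡ 754
h^512 ≡ 754^2 = 568516 ≡ 2634
h^1024 ≡ 2634^2 = 6937956 ≡ 1781
1373 = 1024 + 256 + 64 + 16 + 8 + 4 + 1, so h^1373 ≡ 1781·754·2355·16·406·802·1044 ≡ 1040 (mod 2747)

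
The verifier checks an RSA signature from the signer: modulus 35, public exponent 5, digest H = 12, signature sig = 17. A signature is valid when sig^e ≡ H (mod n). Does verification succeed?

passes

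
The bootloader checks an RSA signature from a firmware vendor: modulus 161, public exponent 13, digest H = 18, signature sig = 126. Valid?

no

Squares mod 161: sig^1≡126, sig^2≡98, sig^4≡105, sig^8≡77
13 = 8 + 4 + 1, so sig^13 ≡ 77·105·126 ≡ 63 (mod 161)
63 ≠ 18, so verification fails.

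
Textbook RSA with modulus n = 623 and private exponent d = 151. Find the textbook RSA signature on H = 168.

Squares mod 623: H^1≡168, H^2≡189, H^4≡210, H^8≡490, H^16≡245, H^32≡217, H^64≡364, H^128≡420
151 = 128 + 16 + 4 + 2 + 1, so H^151 ≡ 420·245·210·189·168 ≡ 462 (mod 623)

462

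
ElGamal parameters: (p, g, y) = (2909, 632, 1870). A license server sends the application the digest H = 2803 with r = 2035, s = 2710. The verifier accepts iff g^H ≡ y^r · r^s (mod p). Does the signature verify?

Left side g^H mod p:
632^2 = 399424 ≡ 891
632^4 ≡ 891^2 = 793881 ≡ 2633
632^8 ≡ 2633^2 = 6932689 ≡ 542
632^16 ≡ 542^2 = 293764 ≡ 2864
632^32 ≡ 2864^2 = 8202496 ≡ 2025
632^64 ≡ 2025^2 = 4100625 ≡ 1844
632^128 ≡ 1844^2 = 3400336 ≡ 2624
632^256 ≡ 2624^2 = 6885376 ≡ 2682
632^512 ≡ 2682^2 = 7193124 ≡ 2076
632^1024 ≡ 2076^2 = 4309776 ≡ 1547
632^2048 ≡ 1547^2 = 2393209 ≡ 2011
2803 = 2048 + 512 + 128 + 64 + 32 + 16 + 2 + 1, so 632^2803 ≡ 2011·2076·2624·1844·2025·2864·891·632 ≡ 802 (mod 2909)
Right side y^r · r^s mod p:
1870^2 = 3496900 ≡ 282
1870^4 ≡ 282^2 = 79524 ≡ 981
1870^8 ≡ 981^2 = 962361 ≡ 2391
1870^16 ≡ 2391^2 = 5716881 ≡ 696
1870^32 ≡ 696^2 = 484416 ≡ 1522
1870^64 ≡ 1522^2 = 2316484 ≡ 920
1870^128 ≡ 920^2 = 846400 ≡ 2790
1870^256 ≡ 2790^2 = 7784100 ≡ 2525
1870^512 ≡ 2525^2 = 6375625 ≡ 2006
1870^1024 ≡ 2006^2 = 4024036 ≡ 889
2035 = 1024 + 512 + 256 + 128 + 64 + 32 + 16 + 2 + 1, so 1870^2035 ≡ 889·2006·2525·2790·920·1522·696·282·1870 ≡ 2368 (mod 2909)
2035^2 = 4141225 ≡ 1718
2035^4 ≡ 1718^2 = 2951524 ≡ 1798
2035^8 ≡ 1798^2 = 3232804 ≡ 905
2035^16 ≡ 905^2 = 819025 ≡ 1596
2035^32 ≡ 1596^2 = 2547216 ≡ 1841
2035^64 ≡ 1841^2 = 3389281 ≡ 296
2035^128 ≡ 296^2 = 87616 ≡ 346
2035^256 ≡ 346^2 = 119716 ≡ 447
2035^512 ≡ 447^2 = 199809 ≡ 1997
2035^1024 ≡ 1997^2 = 3988009 ≡ 2679
2035^2048 ≡ 2679^2 = 7177041 ≡ 538
2710 = 2048 + 512 + 128 + 16 + 4 + 2, so 2035^2710 ≡ 538·1997·346·1596·1798·1718 ≡ 1246 (mod 2909)
2368·1246 = 2950528 ≡ 802 (mod 2909)
802 ≡ 802 (mod 2909), so the signature is genuine.

verifies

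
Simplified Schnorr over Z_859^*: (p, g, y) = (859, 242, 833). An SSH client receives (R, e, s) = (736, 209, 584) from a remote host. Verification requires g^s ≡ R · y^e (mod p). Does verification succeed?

g^s mod p:
Squares mod 859: 242^1≡242, 242^2≡152, 242^4≡770, 242^8≡190, 242^16≡22, 242^32≡484, 242^64≡608, 242^128≡294, 242^256≡536, 242^512≡390
584 = 512 + 64 + 8, so 242^584 ≡ 390·608·190 ≡ 827 (mod 859)
R · y^e mod p:
Squares mod 859: 833^1≡833, 833^2≡676, 833^4≡847, 833^8≡144, 833^16≡120, 833^32≡656, 833^64≡836, 833^128≡529
209 = 128 + 64 + 16 + 1, so 833^209 ≡ 529·836·120·833 ≡ 112 (mod 859)
736·112 = 82432 ≡ 827 (mod 859)
827 ≡ 827 (mod 859); signature holds.

passes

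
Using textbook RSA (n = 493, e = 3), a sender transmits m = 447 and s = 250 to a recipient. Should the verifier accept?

s^2 ≡ 250^2 = 62500 ≡ 382
3 = 2 + 1, so s^3 ≡ 382·250 ≡ 351 (mod 493)
The recovered value 351 does not match the digest 447.

reject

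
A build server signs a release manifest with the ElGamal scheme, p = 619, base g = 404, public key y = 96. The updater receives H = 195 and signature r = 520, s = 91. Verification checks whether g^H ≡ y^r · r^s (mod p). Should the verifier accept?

accept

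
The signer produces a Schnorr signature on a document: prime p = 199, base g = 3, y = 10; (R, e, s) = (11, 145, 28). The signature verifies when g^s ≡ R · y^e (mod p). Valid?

no

g^s mod p:
3^2 = 9
3^4 ≡ 9^2 = 81
3^8 ≡ 81^2 = 6561 ≡ 193
3^16 ≡ 193^2 = 37249 ≡ 36
28 = 16 + 8 + 4, so 3^28 ≡ 36·193·81 ≡ 16 (mod 199)
R · y^e mod p:
10^2 = 100
10^4 ≡ 100^2 = 10000 ≡ 50
10^8 ≡ 50^2 = 2500 ≡ 112
10^16 ≡ 112^2 = 12544 ≡ 7
10^32 ≡ 7^2 = 49
10^64 ≡ 49^2 = 2401 ≡ 13
10^128 ≡ 13^2 = 169
145 = 128 + 16 + 1, so 10^145 ≡ 169·7·10 ≡ 89 (mod 199)
11·89 = 979 ≡ 183 (mod 199)
16 ≠ 183; the check fails.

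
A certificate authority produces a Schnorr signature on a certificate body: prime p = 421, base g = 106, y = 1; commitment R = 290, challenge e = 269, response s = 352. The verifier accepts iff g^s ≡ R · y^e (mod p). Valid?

yes

g^s mod p:
Squares mod 421: 106^1≡106, 106^2≡290, 106^4≡321, 106^8≡317, 106^16≡291, 106^32≡60, 106^64≡232, 106^128≡357, 106^256≡307
352 = 256 + 64 + 32, so 106^352 ≡ 307·232·60 ≡ 290 (mod 421)
R · y^e mod p:
Squares mod 421: 1^1≡1, 1^2≡1, 1^4≡1, 1^8≡1, 1^16≡1, 1^32≡1, 1^64≡1, 1^128≡1, 1^256≡1
269 = 256 + 8 + 4 + 1, so 1^269 ≡ 1·1·1·1 ≡ 1 (mod 421)
290·1 = 290 ≡ 290 (mod 421)
290 ≡ 290 (mod 421); signature holds.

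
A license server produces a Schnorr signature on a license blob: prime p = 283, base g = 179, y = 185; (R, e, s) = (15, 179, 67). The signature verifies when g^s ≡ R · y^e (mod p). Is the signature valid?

g^s mod p:
179^2 = 32041 ≡ 62
179^4 ≡ 62^2 = 3844 ≡ 165
179^8 ≡ 165^2 = 27225 ≡ 57
179^16 ≡ 57^2 = 3249 ≡ 136
179^32 ≡ 136^2 = 18496 ≡ 101
179^64 ≡ 101^2 = 10201 ≡ 13
67 = 64 + 2 + 1, so 179^67 ≡ 13·62·179 ≡ 227 (mod 283)
R · y^e mod p:
185^2 = 34225 ≡ 265
185^4 ≡ 265^2 = 70225 ≡ 41
185^8 ≡ 41^2 = 1681 ≡ 266
185^16 ≡ 266^2 = 70756 ≡ 6
185^32 ≡ 6^2 = 36
185^64 ≡ 36^2 = 1296 ≡ 164
185^128 ≡ 164^2 = 26896 ≡ 11
179 = 128 + 32 + 16 + 2 + 1, so 185^179 ≡ 11·36·6·265·185 ≡ 34 (mod 283)
15·34 = 510 ≡ 227 (mod 283)
227 ≡ 227 (mod 283); signature holds.

valid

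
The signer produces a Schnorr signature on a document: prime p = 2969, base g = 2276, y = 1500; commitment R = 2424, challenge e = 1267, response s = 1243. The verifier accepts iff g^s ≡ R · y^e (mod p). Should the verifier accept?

accept

g^s mod p:
2276^2 = 5180176 ≡ 2240
2276^4 ≡ 2240^2 = 5017600 ≡ 2959
2276^8 ≡ 2959^2 = 8755681 ≡ 100
2276^16 ≡ 100^2 = 10000 ≡ 1093
2276^32 ≡ 1093^2 = 1194649 ≡ 1111
2276^64 ≡ 1111^2 = 1234321 ≡ 2186
2276^128 ≡ 2186^2 = 4778596 ≡ 1475
2276^256 ≡ 1475^2 = 2175625 ≡ 2317
2276^512 ≡ 2317^2 = 5368489 ≡ 537
2276^1024 ≡ 537^2 = 288369 ≡ 376
1243 = 1024 + 128 + 64 + 16 + 8 + 2 + 1, so 2276^1243 ≡ 376·1475·2186·1093·100·2240·2276 ≡ 1087 (mod 2969)
R · y^e mod p:
1500^2 = 2250000 ≡ 2467
1500^4 ≡ 2467^2 = 6086089 ≡ 2608
1500^8 ≡ 2608^2 = 6801664 ≡ 2654
1500^16 ≡ 2654^2 = 7043716 ≡ 1248
1500^32 ≡ 1248^2 = 1557504 ≡ 1748
1500^64 ≡ 1748^2 = 3055504 ≡ 403
1500^128 ≡ 403^2 = 162409 ≡ 2083
1500^256 ≡ 2083^2 = 4338889 ≡ 1180
1500^512 ≡ 1180^2 = 1392400 ≡ 2908
1500^1024 ≡ 2908^2 = 8456464 ≡ 752
1267 = 1024 + 128 + 64 + 32 + 16 + 2 + 1, so 1500^1267 ≡ 752·2083·403·1748·1248·2467·1500 ≡ 2030 (mod 2969)
2424·2030 = 4920720 ≡ 1087 (mod 2969)
1087 ≡ 1087 (mod 2969); signature holds.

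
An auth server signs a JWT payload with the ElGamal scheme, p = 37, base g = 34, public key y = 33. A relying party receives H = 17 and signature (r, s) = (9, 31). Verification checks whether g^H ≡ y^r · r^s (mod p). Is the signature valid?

Left side g^H mod p:
Squares mod 37: 34^1≡34, 34^2≡9, 34^4≡7, 34^8≡12, 34^16≡33
17 = 16 + 1, so 34^17 ≡ 33·34 ≡ 12 (mod 37)
Right side y^r · r^s mod p:
Squares mod 37: 33^1≡33, 33^2≡16, 33^4≡34, 33^8≡9
9 = 8 + 1, so 33^9 ≡ 9·33 ≡ 1 (mod 37)
Squares mod 37: 9^1≡9, 9^2≡7, 9^4≡12, 9^8≡33, 9^16≡16
31 = 16 + 8 + 4 + 2 + 1, so 9^31 ≡ 16·33·12·7·9 ≡ 12 (mod 37)
1·12 = 12 ≡ 12 (mod 37)
12 ≡ 12 (mod 37), so the signature is genuine.

valid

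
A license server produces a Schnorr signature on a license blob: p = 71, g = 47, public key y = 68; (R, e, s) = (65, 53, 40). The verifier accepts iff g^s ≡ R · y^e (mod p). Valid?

yes

g^s mod p:
47^2 = 2209 ≡ 8
47^4 ≡ 8^2 = 64
47^8 ≡ 64^2 = 4096 ≡ 49
47^16 ≡ 49^2 = 2401 ≡ 58
47^32 ≡ 58^2 = 3364 ≡ 27
40 = 32 + 8, so 47^40 ≡ 27·49 ≡ 45 (mod 71)
R · y^e mod p:
68^2 = 4624 ≡ 9
68^4 ≡ 9^2 = 81 ≡ 10
68^8 ≡ 10^2 = 100 ≡ 29
68^16 ≡ 29^2 = 841 ≡ 60
68^32 ≡ 60^2 = 3600 ≡ 50
53 = 32 + 16 + 4 + 1, so 68^53 ≡ 50·60·10·68 ≡ 28 (mod 71)
65·28 = 1820 ≡ 45 (mod 71)
45 ≡ 45 (mod 71); signature holds.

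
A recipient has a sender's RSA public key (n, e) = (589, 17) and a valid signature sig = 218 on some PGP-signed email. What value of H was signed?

Squares mod 589: sig^1≡218, sig^2≡404, sig^4≡63, sig^8≡435, sig^16≡156
17 = 16 + 1, so sig^17 ≡ 156·218 ≡ 435 (mod 589)

435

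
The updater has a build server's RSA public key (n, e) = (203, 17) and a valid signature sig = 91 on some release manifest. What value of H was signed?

35

sig^17 mod 203 = 35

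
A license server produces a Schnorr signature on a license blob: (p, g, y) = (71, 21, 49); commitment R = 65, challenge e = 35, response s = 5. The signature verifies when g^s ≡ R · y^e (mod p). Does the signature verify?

does not verify

g^s mod p:
Squares mod 71: 21^1≡21, 21^2≡15, 21^4≡12
5 = 4 + 1, so 21^5 ≡ 12·21 ≡ 39 (mod 71)
R · y^e mod p:
Squares mod 71: 49^1≡49, 49^2≡58, 49^4≡27, 49^8≡19, 49^16≡6, 49^32≡36
35 = 32 + 2 + 1, so 49^35 ≡ 36·58·49 ≡ 1 (mod 71)
65·1 = 65 ≡ 65 (mod 71)
39 ≠ 65; the check fails.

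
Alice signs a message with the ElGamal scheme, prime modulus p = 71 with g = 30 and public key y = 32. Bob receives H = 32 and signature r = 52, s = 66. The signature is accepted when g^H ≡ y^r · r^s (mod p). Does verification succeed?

Left side g^H mod p:
30^32 mod 71 = 32
Right side y^r · r^s mod p:
32^52 mod 71 = 37
52^66 mod 71 = 2
37·2 = 74 ≡ 3 (mod 71)
32 ≠ 3, so verification fails.

fails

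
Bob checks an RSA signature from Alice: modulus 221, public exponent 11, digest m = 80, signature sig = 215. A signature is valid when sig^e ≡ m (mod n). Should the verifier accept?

accept

sig^2 ≡ 215^2 = 46225 ≡ 36
sig^4 ≡ 36^2 = 1296 ≡ 191
sig^8 ≡ 191^2 = 36481 ≡ 16
11 = 8 + 2 + 1, so sig^11 ≡ 16·36·215 ≡ 80 (mod 221)
80 = m, so the signature checks out.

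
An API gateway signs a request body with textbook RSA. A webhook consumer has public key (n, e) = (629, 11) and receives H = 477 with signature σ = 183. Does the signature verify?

does not verify

σ^2 ≡ 183^2 = 33489 ≡ 152
σ^4 ≡ 152^2 = 23104 ≡ 460
σ^8 ≡ 460^2 = 211600 ≡ 256
11 = 8 + 2 + 1, so σ^11 ≡ 256·152·183 ≡ 616 (mod 629)
The recovered value 616 does not match the digest 477.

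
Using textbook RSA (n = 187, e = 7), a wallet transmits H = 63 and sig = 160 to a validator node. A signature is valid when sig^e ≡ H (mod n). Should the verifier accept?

Squares mod 187: sig^1≡160, sig^2≡168, sig^4≡174
7 = 4 + 2 + 1, so sig^7 ≡ 174·168·160 ≡ 63 (mod 187)
sig^7 mod 187 = 63 matches H.

accept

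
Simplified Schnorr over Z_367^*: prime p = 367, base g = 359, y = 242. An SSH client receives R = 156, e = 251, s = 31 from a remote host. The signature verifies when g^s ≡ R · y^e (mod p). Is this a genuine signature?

genuine

g^s mod p:
359^2 = 128881 ≡ 64
359^4 ≡ 64^2 = 4096 ≡ 59
359^8 ≡ 59^2 = 3481 ≡ 178
359^16 ≡ 178^2 = 31684 ≡ 122
31 = 16 + 8 + 4 + 2 + 1, so 359^31 ≡ 122·178·59·64·359 ≡ 158 (mod 367)
R · y^e mod p:
242^2 = 58564 ≡ 211
242^4 ≡ 211^2 = 44521 ≡ 114
242^8 ≡ 114^2 = 12996 ≡ 151
242^16 ≡ 151^2 = 22801 ≡ 47
242^32 ≡ 47^2 = 2209 ≡ 7
242^64 ≡ 7^2 = 49
242^128 ≡ 49^2 = 2401 ≡ 199
251 = 128 + 64 + 32 + 16 + 8 + 2 + 1, so 242^251 ≡ 199·49·7·47·151·211·242 ≡ 81 (mod 367)
156·81 = 12636 ≡ 158 (mod 367)
158 ≡ 158 (mod 367); signature holds.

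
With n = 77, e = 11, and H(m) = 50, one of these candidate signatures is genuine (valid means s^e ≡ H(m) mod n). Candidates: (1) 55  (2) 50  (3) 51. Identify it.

Candidate 1: Squares mod 77: 55^1≡55, 55^2≡22, 55^4≡22, 55^8≡22; 11 = 8 + 2 + 1, so 55^11 ≡ 22·22·55 ≡ 55 (mod 77)
Candidate 2: Squares mod 77: 50^1≡50, 50^2≡36, 50^4≡64, 50^8≡15; 11 = 8 + 2 + 1, so 50^11 ≡ 15·36·50 ≡ 50 (mod 77)
  → matches H(m) = 50
Candidate 3: Squares mod 77: 51^1≡51, 51^2≡60, 51^4≡58, 51^8≡53; 11 = 8 + 2 + 1, so 51^11 ≡ 53·60·51 ≡ 18 (mod 77)

2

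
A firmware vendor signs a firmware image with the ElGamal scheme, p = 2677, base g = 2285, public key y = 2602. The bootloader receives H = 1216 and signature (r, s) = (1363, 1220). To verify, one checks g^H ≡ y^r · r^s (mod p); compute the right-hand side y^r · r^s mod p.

2602^2 = 6770404 ≡ 271
2602^4 ≡ 271^2 = 73441 ≡ 1162
2602^8 ≡ 1162^2 = 1350244 ≡ 1036
2602^16 ≡ 1036^2 = 1073296 ≡ 2496
2602^32 ≡ 2496^2 = 6230016 ≡ 637
2602^64 ≡ 637^2 = 405769 ≡ 1542
2602^128 ≡ 1542^2 = 2377764 ≡ 588
2602^256 ≡ 588^2 = 345744 ≡ 411
2602^512 ≡ 411^2 = 168921 ≡ 270
2602^1024 ≡ 270^2 = 72900 ≡ 621
1363 = 1024 + 256 + 64 + 16 + 2 + 1, so 2602^1363 ≡ 621·411·1542·2496·271·2602 ≡ 1419 (mod 2677)
1363^2 = 1857769 ≡ 2608
1363^4 ≡ 2608^2 = 6801664 ≡ 2084
1363^8 ≡ 2084^2 = 4343056 ≡ 962
1363^16 ≡ 962^2 = 925444 ≡ 1879
1363^32 ≡ 1879^2 = 3530641 ≡ 2355
1363^64 ≡ 2355^2 = 5546025 ≡ 1958
1363^128 ≡ 1958^2 = 3833764 ≡ 300
1363^256 ≡ 300^2 = 90000 ≡ 1659
1363^512 ≡ 1659^2 = 2752281 ≡ 325
1363^1024 ≡ 325^2 = 105625 ≡ 1222
1220 = 1024 + 128 + 64 + 4, so 1363^1220 ≡ 1222·300·1958·2084 ≡ 1881 (mod 2677)
y^r · r^s ≡ 1419·1881 = 2669139 ≡ 170 (mod 2677)

170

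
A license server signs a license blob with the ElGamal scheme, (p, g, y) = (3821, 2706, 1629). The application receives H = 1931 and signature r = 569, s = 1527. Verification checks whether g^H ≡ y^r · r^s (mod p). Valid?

no

Left side g^H mod p:
Squares mod 3821: 2706^1≡2706, 2706^2≡1400, 2706^4≡3648, 2706^8≡3182, 2706^16≡3295, 2706^32≡1564, 2706^64≡656, 2706^128≡2384, 2706^256≡1629, 2706^512≡1867, 2706^1024≡937
1931 = 1024 + 512 + 256 + 128 + 8 + 2 + 1, so 2706^1931 ≡ 937·1867·1629·2384·3182·1400·2706 ≡ 64 (mod 3821)
Right side y^r · r^s mod p:
Squares mod 3821: 1629^1≡1629, 1629^2≡1867, 1629^4≡937, 1629^8≡2960, 1629^16≡47, 1629^32≡2209, 1629^64≡264, 1629^128≡918, 1629^256≡2104, 1629^512≡2098
569 = 512 + 32 + 16 + 8 + 1, so 1629^569 ≡ 2098·2209·47·2960·1629 ≡ 314 (mod 3821)
Squares mod 3821: 569^1≡569, 569^2≡2797, 569^4≡1622, 569^8≡2036, 569^16≡3332, 569^32≡2219, 569^64≡2513, 569^128≡2877, 569^256≡843, 569^512≡3764, 569^1024≡3249
1527 = 1024 + 256 + 128 + 64 + 32 + 16 + 4 + 2 + 1, so 569^1527 ≡ 3249·843·2877·2513·2219·3332·1622·2797·569 ≡ 2854 (mod 3821)
314·2854 = 896156 ≡ 2042 (mod 3821)
64 ≠ 2042, so verification fails.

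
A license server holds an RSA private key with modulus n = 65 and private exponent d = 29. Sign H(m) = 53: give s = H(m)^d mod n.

53

(H(m))^2 ≡ 53^2 = 2809 ≡ 14
(H(m))^4 ≡ 14^2 = 196 ≡ 1
(H(m))^8 ≡ 1^2 = 1
(H(m))^16 ≡ 1^2 = 1
29 = 16 + 8 + 4 + 1, so (H(m))^29 ≡ 1·1·1·53 ≡ 53 (mod 65)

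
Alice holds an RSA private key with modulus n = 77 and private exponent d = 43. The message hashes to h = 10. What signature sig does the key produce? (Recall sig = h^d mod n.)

10

h^43 mod 77 = 10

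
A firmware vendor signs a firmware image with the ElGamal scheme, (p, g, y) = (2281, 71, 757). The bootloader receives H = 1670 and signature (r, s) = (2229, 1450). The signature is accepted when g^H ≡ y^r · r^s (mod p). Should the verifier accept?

reject

Left side g^H mod p:
Squares mod 2281: 71^1≡71, 71^2≡479, 71^4≡1341, 71^8≡853, 71^16≡2251, 71^32≡900, 71^64≡245, 71^128≡719, 71^256≡1455, 71^512≡257, 71^1024≡2181
1670 = 1024 + 512 + 128 + 4 + 2, so 71^1670 ≡ 2181·257·719·1341·479 ≡ 2130 (mod 2281)
Right side y^r · r^s mod p:
Squares mod 2281: 757^1≡757, 757^2≡518, 757^4≡1447, 757^8≡2132, 757^16≡1672, 757^32≡1359, 757^64≡1552, 757^128≡2249, 757^256≡1024, 757^512≡1597, 757^1024≡251, 757^2048≡1414
2229 = 2048 + 128 + 32 + 16 + 4 + 1, so 757^2229 ≡ 1414·2249·1359·1672·1447·757 ≡ 903 (mod 2281)
Squares mod 2281: 2229^1≡2229, 2229^2≡423, 2229^4≡1011, 2229^8≡233, 2229^16≡1826, 2229^32≡1735, 2229^64≡1586, 2229^128≡1734, 2229^256≡398, 2229^512≡1015, 2229^1024≡1494
1450 = 1024 + 256 + 128 + 32 + 8 + 2, so 2229^1450 ≡ 1494·398·1734·1735·233·423 ≡ 169 (mod 2281)
903·169 = 152607 ≡ 2061 (mod 2281)
2130 ≠ 2061, so verification fails.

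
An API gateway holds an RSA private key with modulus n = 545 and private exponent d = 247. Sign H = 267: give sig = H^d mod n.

Squares mod 545: H^1≡267, H^2≡439, H^4≡336, H^8≡81, H^16≡21, H^32≡441, H^64≡461, H^128≡516
247 = 128 + 64 + 32 + 16 + 4 + 2 + 1, so H^247 ≡ 516·461·441·21·336·439·267 ≡ 118 (mod 545)

118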